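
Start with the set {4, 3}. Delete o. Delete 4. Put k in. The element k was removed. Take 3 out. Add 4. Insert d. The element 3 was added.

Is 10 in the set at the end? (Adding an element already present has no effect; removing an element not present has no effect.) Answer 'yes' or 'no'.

Tracking the set through each operation:
Start: {3, 4}
Event 1 (remove o): not present, no change. Set: {3, 4}
Event 2 (remove 4): removed. Set: {3}
Event 3 (add k): added. Set: {3, k}
Event 4 (remove k): removed. Set: {3}
Event 5 (remove 3): removed. Set: {}
Event 6 (add 4): added. Set: {4}
Event 7 (add d): added. Set: {4, d}
Event 8 (add 3): added. Set: {3, 4, d}

Final set: {3, 4, d} (size 3)
10 is NOT in the final set.

Answer: no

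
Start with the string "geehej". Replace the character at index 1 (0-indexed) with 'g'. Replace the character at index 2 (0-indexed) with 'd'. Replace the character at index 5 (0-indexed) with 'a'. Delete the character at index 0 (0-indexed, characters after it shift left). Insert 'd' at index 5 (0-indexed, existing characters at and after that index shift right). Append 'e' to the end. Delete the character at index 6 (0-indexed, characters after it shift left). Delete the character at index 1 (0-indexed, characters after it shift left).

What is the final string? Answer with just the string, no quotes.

Answer: ghead

Derivation:
Applying each edit step by step:
Start: "geehej"
Op 1 (replace idx 1: 'e' -> 'g'): "geehej" -> "ggehej"
Op 2 (replace idx 2: 'e' -> 'd'): "ggehej" -> "ggdhej"
Op 3 (replace idx 5: 'j' -> 'a'): "ggdhej" -> "ggdhea"
Op 4 (delete idx 0 = 'g'): "ggdhea" -> "gdhea"
Op 5 (insert 'd' at idx 5): "gdhea" -> "gdhead"
Op 6 (append 'e'): "gdhead" -> "gdheade"
Op 7 (delete idx 6 = 'e'): "gdheade" -> "gdhead"
Op 8 (delete idx 1 = 'd'): "gdhead" -> "ghead"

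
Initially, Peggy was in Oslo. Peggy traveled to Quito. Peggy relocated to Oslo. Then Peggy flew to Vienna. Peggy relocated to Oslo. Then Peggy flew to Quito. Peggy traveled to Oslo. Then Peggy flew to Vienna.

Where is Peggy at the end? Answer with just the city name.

Tracking Peggy's location:
Start: Peggy is in Oslo.
After move 1: Oslo -> Quito. Peggy is in Quito.
After move 2: Quito -> Oslo. Peggy is in Oslo.
After move 3: Oslo -> Vienna. Peggy is in Vienna.
After move 4: Vienna -> Oslo. Peggy is in Oslo.
After move 5: Oslo -> Quito. Peggy is in Quito.
After move 6: Quito -> Oslo. Peggy is in Oslo.
After move 7: Oslo -> Vienna. Peggy is in Vienna.

Answer: Vienna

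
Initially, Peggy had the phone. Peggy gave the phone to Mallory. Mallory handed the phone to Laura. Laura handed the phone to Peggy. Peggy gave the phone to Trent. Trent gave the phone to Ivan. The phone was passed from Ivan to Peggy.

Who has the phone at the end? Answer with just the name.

Answer: Peggy

Derivation:
Tracking the phone through each event:
Start: Peggy has the phone.
After event 1: Mallory has the phone.
After event 2: Laura has the phone.
After event 3: Peggy has the phone.
After event 4: Trent has the phone.
After event 5: Ivan has the phone.
After event 6: Peggy has the phone.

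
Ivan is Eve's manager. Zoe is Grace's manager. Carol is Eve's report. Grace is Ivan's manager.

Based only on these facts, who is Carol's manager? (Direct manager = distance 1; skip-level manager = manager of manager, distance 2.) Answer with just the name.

Answer: Eve

Derivation:
Reconstructing the manager chain from the given facts:
  Zoe -> Grace -> Ivan -> Eve -> Carol
(each arrow means 'manager of the next')
Positions in the chain (0 = top):
  position of Zoe: 0
  position of Grace: 1
  position of Ivan: 2
  position of Eve: 3
  position of Carol: 4

Carol is at position 4; the manager is 1 step up the chain, i.e. position 3: Eve.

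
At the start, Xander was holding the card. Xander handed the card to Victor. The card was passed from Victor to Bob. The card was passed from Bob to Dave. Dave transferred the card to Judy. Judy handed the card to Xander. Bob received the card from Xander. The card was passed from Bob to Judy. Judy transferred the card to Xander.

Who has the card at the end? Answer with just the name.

Tracking the card through each event:
Start: Xander has the card.
After event 1: Victor has the card.
After event 2: Bob has the card.
After event 3: Dave has the card.
After event 4: Judy has the card.
After event 5: Xander has the card.
After event 6: Bob has the card.
After event 7: Judy has the card.
After event 8: Xander has the card.

Answer: Xander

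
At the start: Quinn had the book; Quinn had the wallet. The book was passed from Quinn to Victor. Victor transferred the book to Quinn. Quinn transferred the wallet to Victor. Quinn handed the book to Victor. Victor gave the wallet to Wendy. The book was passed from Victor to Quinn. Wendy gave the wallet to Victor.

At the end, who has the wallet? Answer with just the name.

Answer: Victor

Derivation:
Tracking all object holders:
Start: book:Quinn, wallet:Quinn
Event 1 (give book: Quinn -> Victor). State: book:Victor, wallet:Quinn
Event 2 (give book: Victor -> Quinn). State: book:Quinn, wallet:Quinn
Event 3 (give wallet: Quinn -> Victor). State: book:Quinn, wallet:Victor
Event 4 (give book: Quinn -> Victor). State: book:Victor, wallet:Victor
Event 5 (give wallet: Victor -> Wendy). State: book:Victor, wallet:Wendy
Event 6 (give book: Victor -> Quinn). State: book:Quinn, wallet:Wendy
Event 7 (give wallet: Wendy -> Victor). State: book:Quinn, wallet:Victor

Final state: book:Quinn, wallet:Victor
The wallet is held by Victor.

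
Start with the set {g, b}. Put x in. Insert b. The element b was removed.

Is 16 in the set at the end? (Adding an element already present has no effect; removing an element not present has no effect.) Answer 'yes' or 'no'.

Answer: no

Derivation:
Tracking the set through each operation:
Start: {b, g}
Event 1 (add x): added. Set: {b, g, x}
Event 2 (add b): already present, no change. Set: {b, g, x}
Event 3 (remove b): removed. Set: {g, x}

Final set: {g, x} (size 2)
16 is NOT in the final set.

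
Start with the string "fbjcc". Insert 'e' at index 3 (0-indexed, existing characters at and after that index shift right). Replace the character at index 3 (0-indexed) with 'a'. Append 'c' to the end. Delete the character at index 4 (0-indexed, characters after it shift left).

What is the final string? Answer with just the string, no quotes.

Answer: fbjacc

Derivation:
Applying each edit step by step:
Start: "fbjcc"
Op 1 (insert 'e' at idx 3): "fbjcc" -> "fbjecc"
Op 2 (replace idx 3: 'e' -> 'a'): "fbjecc" -> "fbjacc"
Op 3 (append 'c'): "fbjacc" -> "fbjaccc"
Op 4 (delete idx 4 = 'c'): "fbjaccc" -> "fbjacc"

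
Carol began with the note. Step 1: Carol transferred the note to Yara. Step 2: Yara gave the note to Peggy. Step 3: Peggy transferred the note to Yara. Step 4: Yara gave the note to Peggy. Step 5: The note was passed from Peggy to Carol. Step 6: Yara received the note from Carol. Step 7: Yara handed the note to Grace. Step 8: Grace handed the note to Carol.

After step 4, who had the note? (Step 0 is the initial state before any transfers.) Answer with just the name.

Tracking the note holder through step 4:
After step 0 (start): Carol
After step 1: Yara
After step 2: Peggy
After step 3: Yara
After step 4: Peggy

At step 4, the holder is Peggy.

Answer: Peggy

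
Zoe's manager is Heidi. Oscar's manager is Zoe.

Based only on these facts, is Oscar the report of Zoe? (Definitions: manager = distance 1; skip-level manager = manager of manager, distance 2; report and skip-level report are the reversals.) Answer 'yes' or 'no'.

Reconstructing the manager chain from the given facts:
  Heidi -> Zoe -> Oscar
(each arrow means 'manager of the next')
Positions in the chain (0 = top):
  position of Heidi: 0
  position of Zoe: 1
  position of Oscar: 2

Oscar is at position 2, Zoe is at position 1; signed distance (j - i) = -1.
'report' requires j - i = -1. Actual distance is -1, so the relation HOLDS.

Answer: yes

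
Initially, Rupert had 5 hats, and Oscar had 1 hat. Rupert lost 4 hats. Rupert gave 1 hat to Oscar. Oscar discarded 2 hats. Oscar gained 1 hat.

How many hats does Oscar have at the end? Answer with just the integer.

Answer: 1

Derivation:
Tracking counts step by step:
Start: Rupert=5, Oscar=1
Event 1 (Rupert -4): Rupert: 5 -> 1. State: Rupert=1, Oscar=1
Event 2 (Rupert -> Oscar, 1): Rupert: 1 -> 0, Oscar: 1 -> 2. State: Rupert=0, Oscar=2
Event 3 (Oscar -2): Oscar: 2 -> 0. State: Rupert=0, Oscar=0
Event 4 (Oscar +1): Oscar: 0 -> 1. State: Rupert=0, Oscar=1

Oscar's final count: 1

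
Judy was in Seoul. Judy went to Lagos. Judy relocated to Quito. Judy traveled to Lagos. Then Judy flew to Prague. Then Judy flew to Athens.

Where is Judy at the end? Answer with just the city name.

Answer: Athens

Derivation:
Tracking Judy's location:
Start: Judy is in Seoul.
After move 1: Seoul -> Lagos. Judy is in Lagos.
After move 2: Lagos -> Quito. Judy is in Quito.
After move 3: Quito -> Lagos. Judy is in Lagos.
After move 4: Lagos -> Prague. Judy is in Prague.
After move 5: Prague -> Athens. Judy is in Athens.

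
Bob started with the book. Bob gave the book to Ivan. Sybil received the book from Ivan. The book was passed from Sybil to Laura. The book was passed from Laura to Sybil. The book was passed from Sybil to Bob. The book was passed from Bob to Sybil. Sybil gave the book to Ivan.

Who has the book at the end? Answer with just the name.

Tracking the book through each event:
Start: Bob has the book.
After event 1: Ivan has the book.
After event 2: Sybil has the book.
After event 3: Laura has the book.
After event 4: Sybil has the book.
After event 5: Bob has the book.
After event 6: Sybil has the book.
After event 7: Ivan has the book.

Answer: Ivan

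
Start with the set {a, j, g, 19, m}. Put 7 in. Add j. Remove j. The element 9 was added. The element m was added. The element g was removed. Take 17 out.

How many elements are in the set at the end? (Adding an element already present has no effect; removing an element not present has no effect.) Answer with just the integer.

Answer: 5

Derivation:
Tracking the set through each operation:
Start: {19, a, g, j, m}
Event 1 (add 7): added. Set: {19, 7, a, g, j, m}
Event 2 (add j): already present, no change. Set: {19, 7, a, g, j, m}
Event 3 (remove j): removed. Set: {19, 7, a, g, m}
Event 4 (add 9): added. Set: {19, 7, 9, a, g, m}
Event 5 (add m): already present, no change. Set: {19, 7, 9, a, g, m}
Event 6 (remove g): removed. Set: {19, 7, 9, a, m}
Event 7 (remove 17): not present, no change. Set: {19, 7, 9, a, m}

Final set: {19, 7, 9, a, m} (size 5)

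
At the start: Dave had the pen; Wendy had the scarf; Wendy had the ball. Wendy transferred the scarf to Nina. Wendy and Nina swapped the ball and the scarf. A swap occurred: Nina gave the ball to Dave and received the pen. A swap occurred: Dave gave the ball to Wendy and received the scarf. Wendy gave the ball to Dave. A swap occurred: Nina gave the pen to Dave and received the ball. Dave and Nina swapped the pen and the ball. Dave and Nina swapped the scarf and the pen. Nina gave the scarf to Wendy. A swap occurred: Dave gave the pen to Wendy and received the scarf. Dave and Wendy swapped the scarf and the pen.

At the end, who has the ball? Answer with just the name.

Tracking all object holders:
Start: pen:Dave, scarf:Wendy, ball:Wendy
Event 1 (give scarf: Wendy -> Nina). State: pen:Dave, scarf:Nina, ball:Wendy
Event 2 (swap ball<->scarf: now ball:Nina, scarf:Wendy). State: pen:Dave, scarf:Wendy, ball:Nina
Event 3 (swap ball<->pen: now ball:Dave, pen:Nina). State: pen:Nina, scarf:Wendy, ball:Dave
Event 4 (swap ball<->scarf: now ball:Wendy, scarf:Dave). State: pen:Nina, scarf:Dave, ball:Wendy
Event 5 (give ball: Wendy -> Dave). State: pen:Nina, scarf:Dave, ball:Dave
Event 6 (swap pen<->ball: now pen:Dave, ball:Nina). State: pen:Dave, scarf:Dave, ball:Nina
Event 7 (swap pen<->ball: now pen:Nina, ball:Dave). State: pen:Nina, scarf:Dave, ball:Dave
Event 8 (swap scarf<->pen: now scarf:Nina, pen:Dave). State: pen:Dave, scarf:Nina, ball:Dave
Event 9 (give scarf: Nina -> Wendy). State: pen:Dave, scarf:Wendy, ball:Dave
Event 10 (swap pen<->scarf: now pen:Wendy, scarf:Dave). State: pen:Wendy, scarf:Dave, ball:Dave
Event 11 (swap scarf<->pen: now scarf:Wendy, pen:Dave). State: pen:Dave, scarf:Wendy, ball:Dave

Final state: pen:Dave, scarf:Wendy, ball:Dave
The ball is held by Dave.

Answer: Dave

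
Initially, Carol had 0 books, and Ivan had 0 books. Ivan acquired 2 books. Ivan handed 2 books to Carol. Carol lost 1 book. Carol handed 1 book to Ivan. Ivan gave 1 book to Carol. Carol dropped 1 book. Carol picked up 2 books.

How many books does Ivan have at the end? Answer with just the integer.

Answer: 0

Derivation:
Tracking counts step by step:
Start: Carol=0, Ivan=0
Event 1 (Ivan +2): Ivan: 0 -> 2. State: Carol=0, Ivan=2
Event 2 (Ivan -> Carol, 2): Ivan: 2 -> 0, Carol: 0 -> 2. State: Carol=2, Ivan=0
Event 3 (Carol -1): Carol: 2 -> 1. State: Carol=1, Ivan=0
Event 4 (Carol -> Ivan, 1): Carol: 1 -> 0, Ivan: 0 -> 1. State: Carol=0, Ivan=1
Event 5 (Ivan -> Carol, 1): Ivan: 1 -> 0, Carol: 0 -> 1. State: Carol=1, Ivan=0
Event 6 (Carol -1): Carol: 1 -> 0. State: Carol=0, Ivan=0
Event 7 (Carol +2): Carol: 0 -> 2. State: Carol=2, Ivan=0

Ivan's final count: 0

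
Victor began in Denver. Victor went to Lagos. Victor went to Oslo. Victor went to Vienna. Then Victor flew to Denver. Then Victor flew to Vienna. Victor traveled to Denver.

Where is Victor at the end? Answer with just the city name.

Answer: Denver

Derivation:
Tracking Victor's location:
Start: Victor is in Denver.
After move 1: Denver -> Lagos. Victor is in Lagos.
After move 2: Lagos -> Oslo. Victor is in Oslo.
After move 3: Oslo -> Vienna. Victor is in Vienna.
After move 4: Vienna -> Denver. Victor is in Denver.
After move 5: Denver -> Vienna. Victor is in Vienna.
After move 6: Vienna -> Denver. Victor is in Denver.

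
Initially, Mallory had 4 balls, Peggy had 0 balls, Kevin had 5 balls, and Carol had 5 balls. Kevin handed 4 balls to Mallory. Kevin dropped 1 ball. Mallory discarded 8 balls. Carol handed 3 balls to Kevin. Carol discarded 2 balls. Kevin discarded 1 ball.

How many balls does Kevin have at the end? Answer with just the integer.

Tracking counts step by step:
Start: Mallory=4, Peggy=0, Kevin=5, Carol=5
Event 1 (Kevin -> Mallory, 4): Kevin: 5 -> 1, Mallory: 4 -> 8. State: Mallory=8, Peggy=0, Kevin=1, Carol=5
Event 2 (Kevin -1): Kevin: 1 -> 0. State: Mallory=8, Peggy=0, Kevin=0, Carol=5
Event 3 (Mallory -8): Mallory: 8 -> 0. State: Mallory=0, Peggy=0, Kevin=0, Carol=5
Event 4 (Carol -> Kevin, 3): Carol: 5 -> 2, Kevin: 0 -> 3. State: Mallory=0, Peggy=0, Kevin=3, Carol=2
Event 5 (Carol -2): Carol: 2 -> 0. State: Mallory=0, Peggy=0, Kevin=3, Carol=0
Event 6 (Kevin -1): Kevin: 3 -> 2. State: Mallory=0, Peggy=0, Kevin=2, Carol=0

Kevin's final count: 2

Answer: 2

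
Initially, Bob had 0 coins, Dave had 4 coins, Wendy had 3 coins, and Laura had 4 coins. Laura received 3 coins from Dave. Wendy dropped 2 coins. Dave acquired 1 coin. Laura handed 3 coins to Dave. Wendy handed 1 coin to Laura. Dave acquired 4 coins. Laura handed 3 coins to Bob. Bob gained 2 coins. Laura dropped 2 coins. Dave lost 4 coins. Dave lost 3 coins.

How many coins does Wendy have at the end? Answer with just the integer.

Tracking counts step by step:
Start: Bob=0, Dave=4, Wendy=3, Laura=4
Event 1 (Dave -> Laura, 3): Dave: 4 -> 1, Laura: 4 -> 7. State: Bob=0, Dave=1, Wendy=3, Laura=7
Event 2 (Wendy -2): Wendy: 3 -> 1. State: Bob=0, Dave=1, Wendy=1, Laura=7
Event 3 (Dave +1): Dave: 1 -> 2. State: Bob=0, Dave=2, Wendy=1, Laura=7
Event 4 (Laura -> Dave, 3): Laura: 7 -> 4, Dave: 2 -> 5. State: Bob=0, Dave=5, Wendy=1, Laura=4
Event 5 (Wendy -> Laura, 1): Wendy: 1 -> 0, Laura: 4 -> 5. State: Bob=0, Dave=5, Wendy=0, Laura=5
Event 6 (Dave +4): Dave: 5 -> 9. State: Bob=0, Dave=9, Wendy=0, Laura=5
Event 7 (Laura -> Bob, 3): Laura: 5 -> 2, Bob: 0 -> 3. State: Bob=3, Dave=9, Wendy=0, Laura=2
Event 8 (Bob +2): Bob: 3 -> 5. State: Bob=5, Dave=9, Wendy=0, Laura=2
Event 9 (Laura -2): Laura: 2 -> 0. State: Bob=5, Dave=9, Wendy=0, Laura=0
Event 10 (Dave -4): Dave: 9 -> 5. State: Bob=5, Dave=5, Wendy=0, Laura=0
Event 11 (Dave -3): Dave: 5 -> 2. State: Bob=5, Dave=2, Wendy=0, Laura=0

Wendy's final count: 0

Answer: 0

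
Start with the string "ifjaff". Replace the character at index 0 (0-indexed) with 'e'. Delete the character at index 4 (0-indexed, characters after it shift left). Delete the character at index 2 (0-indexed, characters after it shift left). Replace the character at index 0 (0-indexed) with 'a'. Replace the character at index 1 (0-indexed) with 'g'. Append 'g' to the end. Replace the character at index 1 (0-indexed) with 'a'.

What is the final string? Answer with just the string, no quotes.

Applying each edit step by step:
Start: "ifjaff"
Op 1 (replace idx 0: 'i' -> 'e'): "ifjaff" -> "efjaff"
Op 2 (delete idx 4 = 'f'): "efjaff" -> "efjaf"
Op 3 (delete idx 2 = 'j'): "efjaf" -> "efaf"
Op 4 (replace idx 0: 'e' -> 'a'): "efaf" -> "afaf"
Op 5 (replace idx 1: 'f' -> 'g'): "afaf" -> "agaf"
Op 6 (append 'g'): "agaf" -> "agafg"
Op 7 (replace idx 1: 'g' -> 'a'): "agafg" -> "aaafg"

Answer: aaafg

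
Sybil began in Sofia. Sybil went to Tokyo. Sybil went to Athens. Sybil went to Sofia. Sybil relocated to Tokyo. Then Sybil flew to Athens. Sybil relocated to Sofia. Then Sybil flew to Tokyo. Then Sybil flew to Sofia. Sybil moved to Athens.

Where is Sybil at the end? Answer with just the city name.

Answer: Athens

Derivation:
Tracking Sybil's location:
Start: Sybil is in Sofia.
After move 1: Sofia -> Tokyo. Sybil is in Tokyo.
After move 2: Tokyo -> Athens. Sybil is in Athens.
After move 3: Athens -> Sofia. Sybil is in Sofia.
After move 4: Sofia -> Tokyo. Sybil is in Tokyo.
After move 5: Tokyo -> Athens. Sybil is in Athens.
After move 6: Athens -> Sofia. Sybil is in Sofia.
After move 7: Sofia -> Tokyo. Sybil is in Tokyo.
After move 8: Tokyo -> Sofia. Sybil is in Sofia.
After move 9: Sofia -> Athens. Sybil is in Athens.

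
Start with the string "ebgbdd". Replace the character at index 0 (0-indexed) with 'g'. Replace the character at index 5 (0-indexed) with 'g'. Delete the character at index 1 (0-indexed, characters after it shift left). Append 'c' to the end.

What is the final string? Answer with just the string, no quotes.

Applying each edit step by step:
Start: "ebgbdd"
Op 1 (replace idx 0: 'e' -> 'g'): "ebgbdd" -> "gbgbdd"
Op 2 (replace idx 5: 'd' -> 'g'): "gbgbdd" -> "gbgbdg"
Op 3 (delete idx 1 = 'b'): "gbgbdg" -> "ggbdg"
Op 4 (append 'c'): "ggbdg" -> "ggbdgc"

Answer: ggbdgc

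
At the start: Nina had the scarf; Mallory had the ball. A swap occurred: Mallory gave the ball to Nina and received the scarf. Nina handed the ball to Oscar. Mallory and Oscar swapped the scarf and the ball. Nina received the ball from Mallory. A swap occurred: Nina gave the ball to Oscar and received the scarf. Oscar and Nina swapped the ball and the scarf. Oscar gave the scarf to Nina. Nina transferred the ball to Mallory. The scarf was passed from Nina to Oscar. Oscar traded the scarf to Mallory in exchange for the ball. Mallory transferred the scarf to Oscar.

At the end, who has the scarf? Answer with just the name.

Tracking all object holders:
Start: scarf:Nina, ball:Mallory
Event 1 (swap ball<->scarf: now ball:Nina, scarf:Mallory). State: scarf:Mallory, ball:Nina
Event 2 (give ball: Nina -> Oscar). State: scarf:Mallory, ball:Oscar
Event 3 (swap scarf<->ball: now scarf:Oscar, ball:Mallory). State: scarf:Oscar, ball:Mallory
Event 4 (give ball: Mallory -> Nina). State: scarf:Oscar, ball:Nina
Event 5 (swap ball<->scarf: now ball:Oscar, scarf:Nina). State: scarf:Nina, ball:Oscar
Event 6 (swap ball<->scarf: now ball:Nina, scarf:Oscar). State: scarf:Oscar, ball:Nina
Event 7 (give scarf: Oscar -> Nina). State: scarf:Nina, ball:Nina
Event 8 (give ball: Nina -> Mallory). State: scarf:Nina, ball:Mallory
Event 9 (give scarf: Nina -> Oscar). State: scarf:Oscar, ball:Mallory
Event 10 (swap scarf<->ball: now scarf:Mallory, ball:Oscar). State: scarf:Mallory, ball:Oscar
Event 11 (give scarf: Mallory -> Oscar). State: scarf:Oscar, ball:Oscar

Final state: scarf:Oscar, ball:Oscar
The scarf is held by Oscar.

Answer: Oscar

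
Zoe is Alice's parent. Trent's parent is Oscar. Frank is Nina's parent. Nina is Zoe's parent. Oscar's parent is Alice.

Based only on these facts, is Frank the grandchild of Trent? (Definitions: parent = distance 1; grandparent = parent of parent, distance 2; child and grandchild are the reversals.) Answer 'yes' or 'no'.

Reconstructing the parent chain from the given facts:
  Frank -> Nina -> Zoe -> Alice -> Oscar -> Trent
(each arrow means 'parent of the next')
Positions in the chain (0 = top):
  position of Frank: 0
  position of Nina: 1
  position of Zoe: 2
  position of Alice: 3
  position of Oscar: 4
  position of Trent: 5

Frank is at position 0, Trent is at position 5; signed distance (j - i) = 5.
'grandchild' requires j - i = -2. Actual distance is 5, so the relation does NOT hold.

Answer: no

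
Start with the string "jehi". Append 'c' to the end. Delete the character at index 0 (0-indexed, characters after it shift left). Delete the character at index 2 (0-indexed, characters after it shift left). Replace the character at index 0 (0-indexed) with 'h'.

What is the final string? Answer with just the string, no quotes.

Answer: hhc

Derivation:
Applying each edit step by step:
Start: "jehi"
Op 1 (append 'c'): "jehi" -> "jehic"
Op 2 (delete idx 0 = 'j'): "jehic" -> "ehic"
Op 3 (delete idx 2 = 'i'): "ehic" -> "ehc"
Op 4 (replace idx 0: 'e' -> 'h'): "ehc" -> "hhc"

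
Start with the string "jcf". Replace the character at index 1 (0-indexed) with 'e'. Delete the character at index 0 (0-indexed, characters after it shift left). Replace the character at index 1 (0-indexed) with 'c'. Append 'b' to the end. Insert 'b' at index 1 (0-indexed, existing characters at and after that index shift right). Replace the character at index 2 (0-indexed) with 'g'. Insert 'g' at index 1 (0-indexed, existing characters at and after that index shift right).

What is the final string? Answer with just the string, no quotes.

Answer: egbgb

Derivation:
Applying each edit step by step:
Start: "jcf"
Op 1 (replace idx 1: 'c' -> 'e'): "jcf" -> "jef"
Op 2 (delete idx 0 = 'j'): "jef" -> "ef"
Op 3 (replace idx 1: 'f' -> 'c'): "ef" -> "ec"
Op 4 (append 'b'): "ec" -> "ecb"
Op 5 (insert 'b' at idx 1): "ecb" -> "ebcb"
Op 6 (replace idx 2: 'c' -> 'g'): "ebcb" -> "ebgb"
Op 7 (insert 'g' at idx 1): "ebgb" -> "egbgb"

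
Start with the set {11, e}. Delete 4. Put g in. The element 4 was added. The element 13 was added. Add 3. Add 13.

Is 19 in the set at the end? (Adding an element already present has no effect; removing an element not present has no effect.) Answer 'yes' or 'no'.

Tracking the set through each operation:
Start: {11, e}
Event 1 (remove 4): not present, no change. Set: {11, e}
Event 2 (add g): added. Set: {11, e, g}
Event 3 (add 4): added. Set: {11, 4, e, g}
Event 4 (add 13): added. Set: {11, 13, 4, e, g}
Event 5 (add 3): added. Set: {11, 13, 3, 4, e, g}
Event 6 (add 13): already present, no change. Set: {11, 13, 3, 4, e, g}

Final set: {11, 13, 3, 4, e, g} (size 6)
19 is NOT in the final set.

Answer: no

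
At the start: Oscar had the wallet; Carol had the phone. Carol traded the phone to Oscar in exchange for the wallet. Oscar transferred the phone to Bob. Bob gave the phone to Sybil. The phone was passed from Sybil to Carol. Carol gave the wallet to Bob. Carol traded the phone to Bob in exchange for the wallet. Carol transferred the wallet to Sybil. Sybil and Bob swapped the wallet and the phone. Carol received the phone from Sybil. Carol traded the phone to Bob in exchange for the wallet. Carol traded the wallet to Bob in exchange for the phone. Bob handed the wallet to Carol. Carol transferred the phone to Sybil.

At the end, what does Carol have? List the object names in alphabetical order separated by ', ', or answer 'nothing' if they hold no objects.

Tracking all object holders:
Start: wallet:Oscar, phone:Carol
Event 1 (swap phone<->wallet: now phone:Oscar, wallet:Carol). State: wallet:Carol, phone:Oscar
Event 2 (give phone: Oscar -> Bob). State: wallet:Carol, phone:Bob
Event 3 (give phone: Bob -> Sybil). State: wallet:Carol, phone:Sybil
Event 4 (give phone: Sybil -> Carol). State: wallet:Carol, phone:Carol
Event 5 (give wallet: Carol -> Bob). State: wallet:Bob, phone:Carol
Event 6 (swap phone<->wallet: now phone:Bob, wallet:Carol). State: wallet:Carol, phone:Bob
Event 7 (give wallet: Carol -> Sybil). State: wallet:Sybil, phone:Bob
Event 8 (swap wallet<->phone: now wallet:Bob, phone:Sybil). State: wallet:Bob, phone:Sybil
Event 9 (give phone: Sybil -> Carol). State: wallet:Bob, phone:Carol
Event 10 (swap phone<->wallet: now phone:Bob, wallet:Carol). State: wallet:Carol, phone:Bob
Event 11 (swap wallet<->phone: now wallet:Bob, phone:Carol). State: wallet:Bob, phone:Carol
Event 12 (give wallet: Bob -> Carol). State: wallet:Carol, phone:Carol
Event 13 (give phone: Carol -> Sybil). State: wallet:Carol, phone:Sybil

Final state: wallet:Carol, phone:Sybil
Carol holds: wallet.

Answer: wallet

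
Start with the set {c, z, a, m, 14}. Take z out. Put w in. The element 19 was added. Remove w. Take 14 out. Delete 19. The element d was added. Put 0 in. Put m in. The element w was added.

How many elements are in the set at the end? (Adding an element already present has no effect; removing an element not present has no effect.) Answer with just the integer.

Answer: 6

Derivation:
Tracking the set through each operation:
Start: {14, a, c, m, z}
Event 1 (remove z): removed. Set: {14, a, c, m}
Event 2 (add w): added. Set: {14, a, c, m, w}
Event 3 (add 19): added. Set: {14, 19, a, c, m, w}
Event 4 (remove w): removed. Set: {14, 19, a, c, m}
Event 5 (remove 14): removed. Set: {19, a, c, m}
Event 6 (remove 19): removed. Set: {a, c, m}
Event 7 (add d): added. Set: {a, c, d, m}
Event 8 (add 0): added. Set: {0, a, c, d, m}
Event 9 (add m): already present, no change. Set: {0, a, c, d, m}
Event 10 (add w): added. Set: {0, a, c, d, m, w}

Final set: {0, a, c, d, m, w} (size 6)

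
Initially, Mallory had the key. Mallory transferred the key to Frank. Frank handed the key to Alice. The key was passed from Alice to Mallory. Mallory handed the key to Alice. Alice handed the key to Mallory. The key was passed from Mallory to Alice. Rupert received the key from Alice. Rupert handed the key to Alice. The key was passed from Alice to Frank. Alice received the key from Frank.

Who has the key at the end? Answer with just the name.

Tracking the key through each event:
Start: Mallory has the key.
After event 1: Frank has the key.
After event 2: Alice has the key.
After event 3: Mallory has the key.
After event 4: Alice has the key.
After event 5: Mallory has the key.
After event 6: Alice has the key.
After event 7: Rupert has the key.
After event 8: Alice has the key.
After event 9: Frank has the key.
After event 10: Alice has the key.

Answer: Alice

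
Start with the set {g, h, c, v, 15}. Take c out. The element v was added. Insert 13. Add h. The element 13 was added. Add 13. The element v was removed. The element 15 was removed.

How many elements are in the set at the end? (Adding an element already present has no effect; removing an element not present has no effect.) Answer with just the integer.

Answer: 3

Derivation:
Tracking the set through each operation:
Start: {15, c, g, h, v}
Event 1 (remove c): removed. Set: {15, g, h, v}
Event 2 (add v): already present, no change. Set: {15, g, h, v}
Event 3 (add 13): added. Set: {13, 15, g, h, v}
Event 4 (add h): already present, no change. Set: {13, 15, g, h, v}
Event 5 (add 13): already present, no change. Set: {13, 15, g, h, v}
Event 6 (add 13): already present, no change. Set: {13, 15, g, h, v}
Event 7 (remove v): removed. Set: {13, 15, g, h}
Event 8 (remove 15): removed. Set: {13, g, h}

Final set: {13, g, h} (size 3)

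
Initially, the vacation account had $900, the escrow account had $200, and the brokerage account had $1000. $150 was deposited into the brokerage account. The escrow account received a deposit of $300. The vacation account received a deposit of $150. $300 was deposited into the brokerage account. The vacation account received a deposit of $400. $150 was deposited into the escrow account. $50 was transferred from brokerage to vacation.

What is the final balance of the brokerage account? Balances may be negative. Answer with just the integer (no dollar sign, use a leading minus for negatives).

Tracking account balances step by step:
Start: vacation=900, escrow=200, brokerage=1000
Event 1 (deposit 150 to brokerage): brokerage: 1000 + 150 = 1150. Balances: vacation=900, escrow=200, brokerage=1150
Event 2 (deposit 300 to escrow): escrow: 200 + 300 = 500. Balances: vacation=900, escrow=500, brokerage=1150
Event 3 (deposit 150 to vacation): vacation: 900 + 150 = 1050. Balances: vacation=1050, escrow=500, brokerage=1150
Event 4 (deposit 300 to brokerage): brokerage: 1150 + 300 = 1450. Balances: vacation=1050, escrow=500, brokerage=1450
Event 5 (deposit 400 to vacation): vacation: 1050 + 400 = 1450. Balances: vacation=1450, escrow=500, brokerage=1450
Event 6 (deposit 150 to escrow): escrow: 500 + 150 = 650. Balances: vacation=1450, escrow=650, brokerage=1450
Event 7 (transfer 50 brokerage -> vacation): brokerage: 1450 - 50 = 1400, vacation: 1450 + 50 = 1500. Balances: vacation=1500, escrow=650, brokerage=1400

Final balance of brokerage: 1400

Answer: 1400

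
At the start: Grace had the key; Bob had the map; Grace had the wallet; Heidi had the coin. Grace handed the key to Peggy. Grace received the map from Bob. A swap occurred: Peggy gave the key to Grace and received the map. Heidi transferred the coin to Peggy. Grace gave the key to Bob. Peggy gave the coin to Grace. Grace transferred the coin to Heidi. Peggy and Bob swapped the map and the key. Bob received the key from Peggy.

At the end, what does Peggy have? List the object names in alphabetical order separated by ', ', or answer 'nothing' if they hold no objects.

Tracking all object holders:
Start: key:Grace, map:Bob, wallet:Grace, coin:Heidi
Event 1 (give key: Grace -> Peggy). State: key:Peggy, map:Bob, wallet:Grace, coin:Heidi
Event 2 (give map: Bob -> Grace). State: key:Peggy, map:Grace, wallet:Grace, coin:Heidi
Event 3 (swap key<->map: now key:Grace, map:Peggy). State: key:Grace, map:Peggy, wallet:Grace, coin:Heidi
Event 4 (give coin: Heidi -> Peggy). State: key:Grace, map:Peggy, wallet:Grace, coin:Peggy
Event 5 (give key: Grace -> Bob). State: key:Bob, map:Peggy, wallet:Grace, coin:Peggy
Event 6 (give coin: Peggy -> Grace). State: key:Bob, map:Peggy, wallet:Grace, coin:Grace
Event 7 (give coin: Grace -> Heidi). State: key:Bob, map:Peggy, wallet:Grace, coin:Heidi
Event 8 (swap map<->key: now map:Bob, key:Peggy). State: key:Peggy, map:Bob, wallet:Grace, coin:Heidi
Event 9 (give key: Peggy -> Bob). State: key:Bob, map:Bob, wallet:Grace, coin:Heidi

Final state: key:Bob, map:Bob, wallet:Grace, coin:Heidi
Peggy holds: (nothing).

Answer: nothing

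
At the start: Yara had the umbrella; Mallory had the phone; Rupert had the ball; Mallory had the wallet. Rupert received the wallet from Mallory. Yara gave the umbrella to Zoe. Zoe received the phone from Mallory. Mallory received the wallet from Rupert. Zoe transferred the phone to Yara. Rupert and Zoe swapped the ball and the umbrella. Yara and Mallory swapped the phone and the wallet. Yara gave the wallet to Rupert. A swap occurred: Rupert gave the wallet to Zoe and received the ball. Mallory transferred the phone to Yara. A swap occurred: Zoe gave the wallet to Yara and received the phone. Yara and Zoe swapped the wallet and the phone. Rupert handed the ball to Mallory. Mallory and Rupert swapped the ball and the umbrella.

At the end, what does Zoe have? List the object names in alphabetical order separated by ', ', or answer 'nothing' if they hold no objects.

Tracking all object holders:
Start: umbrella:Yara, phone:Mallory, ball:Rupert, wallet:Mallory
Event 1 (give wallet: Mallory -> Rupert). State: umbrella:Yara, phone:Mallory, ball:Rupert, wallet:Rupert
Event 2 (give umbrella: Yara -> Zoe). State: umbrella:Zoe, phone:Mallory, ball:Rupert, wallet:Rupert
Event 3 (give phone: Mallory -> Zoe). State: umbrella:Zoe, phone:Zoe, ball:Rupert, wallet:Rupert
Event 4 (give wallet: Rupert -> Mallory). State: umbrella:Zoe, phone:Zoe, ball:Rupert, wallet:Mallory
Event 5 (give phone: Zoe -> Yara). State: umbrella:Zoe, phone:Yara, ball:Rupert, wallet:Mallory
Event 6 (swap ball<->umbrella: now ball:Zoe, umbrella:Rupert). State: umbrella:Rupert, phone:Yara, ball:Zoe, wallet:Mallory
Event 7 (swap phone<->wallet: now phone:Mallory, wallet:Yara). State: umbrella:Rupert, phone:Mallory, ball:Zoe, wallet:Yara
Event 8 (give wallet: Yara -> Rupert). State: umbrella:Rupert, phone:Mallory, ball:Zoe, wallet:Rupert
Event 9 (swap wallet<->ball: now wallet:Zoe, ball:Rupert). State: umbrella:Rupert, phone:Mallory, ball:Rupert, wallet:Zoe
Event 10 (give phone: Mallory -> Yara). State: umbrella:Rupert, phone:Yara, ball:Rupert, wallet:Zoe
Event 11 (swap wallet<->phone: now wallet:Yara, phone:Zoe). State: umbrella:Rupert, phone:Zoe, ball:Rupert, wallet:Yara
Event 12 (swap wallet<->phone: now wallet:Zoe, phone:Yara). State: umbrella:Rupert, phone:Yara, ball:Rupert, wallet:Zoe
Event 13 (give ball: Rupert -> Mallory). State: umbrella:Rupert, phone:Yara, ball:Mallory, wallet:Zoe
Event 14 (swap ball<->umbrella: now ball:Rupert, umbrella:Mallory). State: umbrella:Mallory, phone:Yara, ball:Rupert, wallet:Zoe

Final state: umbrella:Mallory, phone:Yara, ball:Rupert, wallet:Zoe
Zoe holds: wallet.

Answer: wallet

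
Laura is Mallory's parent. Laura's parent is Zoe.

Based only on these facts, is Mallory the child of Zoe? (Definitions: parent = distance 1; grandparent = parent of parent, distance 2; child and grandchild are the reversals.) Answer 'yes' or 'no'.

Reconstructing the parent chain from the given facts:
  Zoe -> Laura -> Mallory
(each arrow means 'parent of the next')
Positions in the chain (0 = top):
  position of Zoe: 0
  position of Laura: 1
  position of Mallory: 2

Mallory is at position 2, Zoe is at position 0; signed distance (j - i) = -2.
'child' requires j - i = -1. Actual distance is -2, so the relation does NOT hold.

Answer: no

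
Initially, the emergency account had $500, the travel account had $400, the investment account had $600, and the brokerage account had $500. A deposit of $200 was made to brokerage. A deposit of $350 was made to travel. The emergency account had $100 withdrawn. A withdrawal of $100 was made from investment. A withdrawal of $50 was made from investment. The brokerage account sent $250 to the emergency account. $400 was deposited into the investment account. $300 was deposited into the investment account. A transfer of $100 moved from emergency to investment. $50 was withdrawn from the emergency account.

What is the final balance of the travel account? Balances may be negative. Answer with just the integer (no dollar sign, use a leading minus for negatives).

Tracking account balances step by step:
Start: emergency=500, travel=400, investment=600, brokerage=500
Event 1 (deposit 200 to brokerage): brokerage: 500 + 200 = 700. Balances: emergency=500, travel=400, investment=600, brokerage=700
Event 2 (deposit 350 to travel): travel: 400 + 350 = 750. Balances: emergency=500, travel=750, investment=600, brokerage=700
Event 3 (withdraw 100 from emergency): emergency: 500 - 100 = 400. Balances: emergency=400, travel=750, investment=600, brokerage=700
Event 4 (withdraw 100 from investment): investment: 600 - 100 = 500. Balances: emergency=400, travel=750, investment=500, brokerage=700
Event 5 (withdraw 50 from investment): investment: 500 - 50 = 450. Balances: emergency=400, travel=750, investment=450, brokerage=700
Event 6 (transfer 250 brokerage -> emergency): brokerage: 700 - 250 = 450, emergency: 400 + 250 = 650. Balances: emergency=650, travel=750, investment=450, brokerage=450
Event 7 (deposit 400 to investment): investment: 450 + 400 = 850. Balances: emergency=650, travel=750, investment=850, brokerage=450
Event 8 (deposit 300 to investment): investment: 850 + 300 = 1150. Balances: emergency=650, travel=750, investment=1150, brokerage=450
Event 9 (transfer 100 emergency -> investment): emergency: 650 - 100 = 550, investment: 1150 + 100 = 1250. Balances: emergency=550, travel=750, investment=1250, brokerage=450
Event 10 (withdraw 50 from emergency): emergency: 550 - 50 = 500. Balances: emergency=500, travel=750, investment=1250, brokerage=450

Final balance of travel: 750

Answer: 750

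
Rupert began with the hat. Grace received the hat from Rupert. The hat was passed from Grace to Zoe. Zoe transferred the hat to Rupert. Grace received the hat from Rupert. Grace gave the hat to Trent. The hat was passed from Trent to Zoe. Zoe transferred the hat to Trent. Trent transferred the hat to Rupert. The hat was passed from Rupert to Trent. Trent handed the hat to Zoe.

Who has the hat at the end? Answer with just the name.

Answer: Zoe

Derivation:
Tracking the hat through each event:
Start: Rupert has the hat.
After event 1: Grace has the hat.
After event 2: Zoe has the hat.
After event 3: Rupert has the hat.
After event 4: Grace has the hat.
After event 5: Trent has the hat.
After event 6: Zoe has the hat.
After event 7: Trent has the hat.
After event 8: Rupert has the hat.
After event 9: Trent has the hat.
After event 10: Zoe has the hat.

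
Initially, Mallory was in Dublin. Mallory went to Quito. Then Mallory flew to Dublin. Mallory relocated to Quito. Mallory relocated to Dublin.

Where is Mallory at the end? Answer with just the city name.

Answer: Dublin

Derivation:
Tracking Mallory's location:
Start: Mallory is in Dublin.
After move 1: Dublin -> Quito. Mallory is in Quito.
After move 2: Quito -> Dublin. Mallory is in Dublin.
After move 3: Dublin -> Quito. Mallory is in Quito.
After move 4: Quito -> Dublin. Mallory is in Dublin.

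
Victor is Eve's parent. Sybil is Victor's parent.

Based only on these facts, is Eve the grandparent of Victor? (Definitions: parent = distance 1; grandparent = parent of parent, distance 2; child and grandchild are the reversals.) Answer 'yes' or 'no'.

Reconstructing the parent chain from the given facts:
  Sybil -> Victor -> Eve
(each arrow means 'parent of the next')
Positions in the chain (0 = top):
  position of Sybil: 0
  position of Victor: 1
  position of Eve: 2

Eve is at position 2, Victor is at position 1; signed distance (j - i) = -1.
'grandparent' requires j - i = 2. Actual distance is -1, so the relation does NOT hold.

Answer: no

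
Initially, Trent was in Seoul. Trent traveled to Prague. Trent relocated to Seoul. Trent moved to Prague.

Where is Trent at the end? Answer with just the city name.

Tracking Trent's location:
Start: Trent is in Seoul.
After move 1: Seoul -> Prague. Trent is in Prague.
After move 2: Prague -> Seoul. Trent is in Seoul.
After move 3: Seoul -> Prague. Trent is in Prague.

Answer: Prague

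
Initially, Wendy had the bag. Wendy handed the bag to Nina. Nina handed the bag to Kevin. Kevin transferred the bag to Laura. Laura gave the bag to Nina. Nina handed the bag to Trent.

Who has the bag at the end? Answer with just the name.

Answer: Trent

Derivation:
Tracking the bag through each event:
Start: Wendy has the bag.
After event 1: Nina has the bag.
After event 2: Kevin has the bag.
After event 3: Laura has the bag.
After event 4: Nina has the bag.
After event 5: Trent has the bag.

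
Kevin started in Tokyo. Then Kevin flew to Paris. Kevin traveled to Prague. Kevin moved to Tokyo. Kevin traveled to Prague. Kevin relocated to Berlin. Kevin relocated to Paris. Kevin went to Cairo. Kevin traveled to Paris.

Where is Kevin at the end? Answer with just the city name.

Answer: Paris

Derivation:
Tracking Kevin's location:
Start: Kevin is in Tokyo.
After move 1: Tokyo -> Paris. Kevin is in Paris.
After move 2: Paris -> Prague. Kevin is in Prague.
After move 3: Prague -> Tokyo. Kevin is in Tokyo.
After move 4: Tokyo -> Prague. Kevin is in Prague.
After move 5: Prague -> Berlin. Kevin is in Berlin.
After move 6: Berlin -> Paris. Kevin is in Paris.
After move 7: Paris -> Cairo. Kevin is in Cairo.
After move 8: Cairo -> Paris. Kevin is in Paris.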